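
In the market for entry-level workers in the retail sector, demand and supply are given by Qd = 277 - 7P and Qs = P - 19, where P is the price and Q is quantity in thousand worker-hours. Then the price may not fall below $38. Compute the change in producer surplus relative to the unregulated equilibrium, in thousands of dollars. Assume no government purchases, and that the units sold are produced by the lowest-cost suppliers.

-13.5

Equilibrium: 277 - 7P = P - 19, so 296 = 8P and P* = 37, Q* = 18.
Since 38 > 37, the floor is binding.
At P = 38: Qd = 277 - 7·38 = 11 and Qs = 38 - 19 = 19.
Producer surplus without the control is ½ · (37 - 19) · 18 = 162.
With the floor, 11 units are sold at 38. The supply price at Q = 11 is 30, so PS = ½ · [(38 - 19) + (38 - 30)] · 11 = 148.5.
Change in producer surplus = 148.5 - 162 = -13.5.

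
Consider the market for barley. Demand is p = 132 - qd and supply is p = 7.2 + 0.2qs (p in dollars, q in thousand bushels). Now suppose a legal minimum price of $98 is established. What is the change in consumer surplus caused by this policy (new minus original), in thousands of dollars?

-4830

Rearranging demand gives qd = 132 - p; rearranging supply gives qs = 5p - 36. In a free market, 132 - p = 5p - 36 gives the equilibrium p* = 28, q* = 104.
Since 98 > 28, the floor is binding.
At p = 98: qd = 132 - 98 = 34 and qs = 5·98 - 36 = 454.
Consumer surplus without the control is ½ · (132 - 28) · 104 = 5408.
With the floor, consumers buy 34 units at 98, so CS = ½ · (132 - 98) · 34 = 578.
Change in consumer surplus = 578 - 5408 = -4830.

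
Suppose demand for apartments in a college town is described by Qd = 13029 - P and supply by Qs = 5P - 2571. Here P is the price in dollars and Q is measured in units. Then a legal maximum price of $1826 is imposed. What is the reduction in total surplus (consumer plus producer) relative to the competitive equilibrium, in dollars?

Equilibrium: 13029 - P = 5P - 2571, so 15600 = 6P and P* = 2600, Q* = 10429.
Because the ceiling (1826) lies below the market-clearing price, it is binding.
At P = 1826: Qd = 13029 - 1826 = 11203 and Qs = 5·1826 - 2571 = 6559.
Quantity traded falls to 6559. At Q = 6559 the demand price is 13029 - 6559 = 6470 and the supply price is (2571 + 6559)/5 = 1826.
Deadweight loss = ½ · (6470 - 1826) · (10429 - 6559) = ½ · 4644 · 3870 = 8986140.

8986140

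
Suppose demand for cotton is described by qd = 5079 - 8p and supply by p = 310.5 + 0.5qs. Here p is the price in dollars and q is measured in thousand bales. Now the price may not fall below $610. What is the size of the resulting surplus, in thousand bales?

Rearranging supply gives qs = 2p - 621. Without the control the market clears where 5079 - 8p = 2p - 621, i.e. p* = 570 and q* = 519.
The floor of 610 is above the equilibrium price 570, so it binds.
At p = 610: qd = 5079 - 8·610 = 199 and qs = 2·610 - 621 = 599.
Surplus = qs - qd = 599 - 199 = 400.

400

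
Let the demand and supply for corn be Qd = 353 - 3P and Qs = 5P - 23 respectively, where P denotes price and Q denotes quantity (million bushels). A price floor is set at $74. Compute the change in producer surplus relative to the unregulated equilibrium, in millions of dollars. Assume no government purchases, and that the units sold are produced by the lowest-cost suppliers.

2880.9

Without the control the market clears where 353 - 3P = 5P - 23, i.e. P* = 47 and Q* = 212.
Since 74 > 47, the floor is binding.
At P = 74: Qd = 353 - 3·74 = 131 and Qs = 5·74 - 23 = 347.
Producer surplus without the control is ½ · (47 - 4.6) · 212 = 4494.4.
With the floor, 131 units are sold at 74. The supply price at Q = 131 is 30.8, so PS = ½ · [(74 - 4.6) + (74 - 30.8)] · 131 = 7375.3.
Change in producer surplus = 7375.3 - 4494.4 = 2880.9.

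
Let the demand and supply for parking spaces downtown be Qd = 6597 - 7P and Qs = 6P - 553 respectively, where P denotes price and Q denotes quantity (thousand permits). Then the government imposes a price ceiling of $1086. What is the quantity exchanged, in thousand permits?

Equilibrium: 6597 - 7P = 6P - 553, so 7150 = 13P and P* = 550, Q* = 2747.
Since 1086 is above P* = 550, the ceiling does not bind and the free-market outcome prevails.

2747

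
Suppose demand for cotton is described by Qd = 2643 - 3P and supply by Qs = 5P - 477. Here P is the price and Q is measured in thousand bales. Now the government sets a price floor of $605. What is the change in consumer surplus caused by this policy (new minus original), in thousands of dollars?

Equilibrium: 2643 - 3P = 5P - 477, so 3120 = 8P and P* = 390, Q* = 1473.
The floor of 605 is above the equilibrium price 390, so it binds.
At P = 605: Qd = 2643 - 3·605 = 828 and Qs = 5·605 - 477 = 2548.
Consumer surplus without the control is ½ · (881 - 390) · 1473 = 361621.5.
With the floor, consumers buy 828 units at 605, so CS = ½ · (881 - 605) · 828 = 114264.
Change in consumer surplus = 114264 - 361621.5 = -247357.5.

-247357.5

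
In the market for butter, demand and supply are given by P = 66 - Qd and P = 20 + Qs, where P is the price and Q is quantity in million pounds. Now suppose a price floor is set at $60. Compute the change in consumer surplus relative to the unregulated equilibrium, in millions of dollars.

Rearranging demand gives Qd = 66 - P; rearranging supply gives Qs = P - 20. In a free market, 66 - P = P - 20 gives the equilibrium P* = 43, Q* = 23.
The floor of 60 is above the equilibrium price 43, so it binds.
At P = 60: Qd = 66 - 60 = 6 and Qs = 60 - 20 = 40.
Consumer surplus without the control is ½ · (66 - 43) · 23 = 264.5.
With the floor, consumers buy 6 units at 60, so CS = ½ · (66 - 60) · 6 = 18.
Change in consumer surplus = 18 - 264.5 = -246.5.

-246.5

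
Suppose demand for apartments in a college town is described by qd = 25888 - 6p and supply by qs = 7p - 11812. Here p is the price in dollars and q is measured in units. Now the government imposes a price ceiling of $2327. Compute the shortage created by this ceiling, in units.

In a free market, 25888 - 6p = 7p - 11812 gives the equilibrium p* = 2900, q* = 8488.
The ceiling of 2327 is below the equilibrium price 2900, so it binds.
At p = 2327: qd = 25888 - 6·2327 = 11926 and qs = 7·2327 - 11812 = 4477.
Shortage = qd - qs = 11926 - 4477 = 7449.

7449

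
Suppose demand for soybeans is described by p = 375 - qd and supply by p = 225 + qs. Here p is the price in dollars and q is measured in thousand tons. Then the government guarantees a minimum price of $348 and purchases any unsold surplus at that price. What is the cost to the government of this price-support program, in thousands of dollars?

Rearranging demand gives qd = 375 - p; rearranging supply gives qs = p - 225. In a free market, 375 - p = p - 225 gives the equilibrium p* = 300, q* = 75.
The floor of 348 is above the equilibrium price 300, so it binds.
At p = 348: qd = 375 - 348 = 27 and qs = 348 - 225 = 123.
Surplus = qs - qd = 96.
Government expenditure = surplus × support price = 96 × 348 = 33408.

33408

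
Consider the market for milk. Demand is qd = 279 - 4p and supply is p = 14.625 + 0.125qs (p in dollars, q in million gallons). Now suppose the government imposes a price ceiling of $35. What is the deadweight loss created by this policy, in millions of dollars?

0

Rearranging supply gives qs = 8p - 117. In a free market, 279 - 4p = 8p - 117 gives the equilibrium p* = 33, q* = 147.
Since 35 is above p* = 33, the ceiling does not bind and the free-market outcome prevails.
Since the control does not bind, no trades are prevented and deadweight loss is zero.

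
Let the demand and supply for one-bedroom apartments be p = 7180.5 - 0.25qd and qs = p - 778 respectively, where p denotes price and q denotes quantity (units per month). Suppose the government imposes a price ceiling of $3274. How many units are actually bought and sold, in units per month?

2496

Rearranging demand gives qd = 28722 - 4p. In a free market, 28722 - 4p = p - 778 gives the equilibrium p* = 5900, q* = 5122.
Because the ceiling (3274) lies below the market-clearing price, it is binding.
At p = 3274: qd = 28722 - 4·3274 = 15626 and qs = 3274 - 778 = 2496.
The quantity actually transacted is the short side, supply: 2496.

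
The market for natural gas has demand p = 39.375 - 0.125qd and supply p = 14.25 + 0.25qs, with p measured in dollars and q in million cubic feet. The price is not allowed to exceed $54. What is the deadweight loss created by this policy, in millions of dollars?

0

Rearranging demand gives qd = 315 - 8p; rearranging supply gives qs = 4p - 57. Without the control the market clears where 315 - 8p = 4p - 57, i.e. p* = 31 and q* = 67.
Since 54 is above p* = 31, the ceiling does not bind and the free-market outcome prevails.
Since the control does not bind, no trades are prevented and deadweight loss is zero.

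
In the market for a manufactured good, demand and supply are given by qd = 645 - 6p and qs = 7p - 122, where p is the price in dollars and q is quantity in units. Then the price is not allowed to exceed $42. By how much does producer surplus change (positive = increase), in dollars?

Setting quantity demanded equal to quantity supplied, 645 - 6p = 7p - 122, gives p* = 59 and q* = 291.
Because the ceiling (42) lies below the market-clearing price, it is binding.
At p = 42: qd = 645 - 6·42 = 393 and qs = 7·42 - 122 = 172.
Producer surplus without the control is ½ · (59 - 122/7) · 291 = 84681/14.
With the ceiling, producers sell 172 units at 42, so PS = ½ · (42 - 122/7) · 172 = 14792/7.
Change in producer surplus = 14792/7 - 84681/14 = -3935.5.

-3935.5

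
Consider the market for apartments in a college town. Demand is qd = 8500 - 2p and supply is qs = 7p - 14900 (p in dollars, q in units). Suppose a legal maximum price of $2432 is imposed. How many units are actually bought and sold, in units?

2124

Equilibrium: 8500 - 2p = 7p - 14900, so 23400 = 9p and p* = 2600, q* = 3300.
The ceiling of 2432 is below the equilibrium price 2600, so it binds.
At p = 2432: qd = 8500 - 2·2432 = 3636 and qs = 7·2432 - 14900 = 2124.
The quantity actually transacted is the short side, supply: 2124.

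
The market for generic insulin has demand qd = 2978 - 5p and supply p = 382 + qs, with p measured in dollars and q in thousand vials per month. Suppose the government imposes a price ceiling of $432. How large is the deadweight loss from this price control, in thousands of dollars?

Rearranging supply gives qs = p - 382. Setting quantity demanded equal to quantity supplied, 2978 - 5p = p - 382, gives p* = 560 and q* = 178.
Because the ceiling (432) lies below the market-clearing price, it is binding.
At p = 432: qd = 2978 - 5·432 = 818 and qs = 432 - 382 = 50.
Quantity traded falls to 50. At q = 50 the demand price is (2978 - 50)/5 = 585.6 and the supply price is 382 + 50 = 432.
Deadweight loss = ½ · (585.6 - 432) · (178 - 50) = ½ · 153.6 · 128 = 9830.4.

9830.4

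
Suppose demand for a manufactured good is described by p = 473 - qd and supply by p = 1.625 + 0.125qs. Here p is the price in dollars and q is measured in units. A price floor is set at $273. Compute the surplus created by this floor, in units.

Rearranging demand gives qd = 473 - p; rearranging supply gives qs = 8p - 13. Setting quantity demanded equal to quantity supplied, 473 - p = 8p - 13, gives p* = 54 and q* = 419.
The floor of 273 is above the equilibrium price 54, so it binds.
At p = 273: qd = 473 - 273 = 200 and qs = 8·273 - 13 = 2171.
Surplus = qs - qd = 2171 - 200 = 1971.

1971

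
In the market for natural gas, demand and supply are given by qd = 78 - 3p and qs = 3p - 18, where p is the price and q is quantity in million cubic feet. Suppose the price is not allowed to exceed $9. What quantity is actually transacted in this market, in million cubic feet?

Setting quantity demanded equal to quantity supplied, 78 - 3p = 3p - 18, gives p* = 16 and q* = 30.
The ceiling of 9 is below the equilibrium price 16, so it binds.
At p = 9: qd = 78 - 3·9 = 51 and qs = 3·9 - 18 = 9.
The quantity actually transacted is the short side, supply: 9.

9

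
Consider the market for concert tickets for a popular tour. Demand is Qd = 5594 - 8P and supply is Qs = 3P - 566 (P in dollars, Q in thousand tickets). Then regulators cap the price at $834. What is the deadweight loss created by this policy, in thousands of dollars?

Without the control the market clears where 5594 - 8P = 3P - 566, i.e. P* = 560 and Q* = 1114.
Since 834 is above P* = 560, the ceiling does not bind and the free-market outcome prevails.
Since the control does not bind, no trades are prevented and deadweight loss is zero.

0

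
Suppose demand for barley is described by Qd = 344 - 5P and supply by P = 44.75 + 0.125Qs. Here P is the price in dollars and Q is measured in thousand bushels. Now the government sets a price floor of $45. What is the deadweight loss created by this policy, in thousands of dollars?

0

Rearranging supply gives Qs = 8P - 358. Equilibrium: 344 - 5P = 8P - 358, so 702 = 13P and P* = 54, Q* = 74.
Since 45 is below P* = 54, the floor does not bind and the free-market outcome prevails.
Since the control does not bind, no trades are prevented and deadweight loss is zero.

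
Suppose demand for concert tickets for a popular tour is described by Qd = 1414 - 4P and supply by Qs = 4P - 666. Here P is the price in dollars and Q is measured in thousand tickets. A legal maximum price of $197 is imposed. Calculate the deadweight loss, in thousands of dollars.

15876

Setting quantity demanded equal to quantity supplied, 1414 - 4P = 4P - 666, gives P* = 260 and Q* = 374.
Since 197 < 260, the ceiling is binding.
At P = 197: Qd = 1414 - 4·197 = 626 and Qs = 4·197 - 666 = 122.
Quantity traded falls to 122. At Q = 122 the demand price is (1414 - 122)/4 = 323 and the supply price is (666 + 122)/4 = 197.
Deadweight loss = ½ · (323 - 197) · (374 - 122) = ½ · 126 · 252 = 15876.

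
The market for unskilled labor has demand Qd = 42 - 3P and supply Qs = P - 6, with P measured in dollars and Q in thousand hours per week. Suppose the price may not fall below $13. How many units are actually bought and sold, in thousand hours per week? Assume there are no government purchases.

In a free market, 42 - 3P = P - 6 gives the equilibrium P* = 12, Q* = 6.
Because the floor (13) lies above the market-clearing price, it is binding.
At P = 13: Qd = 42 - 3·13 = 3 and Qs = 13 - 6 = 7.
The quantity actually transacted is the short side, demand: 3.

3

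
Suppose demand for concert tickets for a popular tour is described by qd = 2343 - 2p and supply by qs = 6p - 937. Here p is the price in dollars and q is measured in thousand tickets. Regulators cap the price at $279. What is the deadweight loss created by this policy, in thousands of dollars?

In a free market, 2343 - 2p = 6p - 937 gives the equilibrium p* = 410, q* = 1523.
Because the ceiling (279) lies below the market-clearing price, it is binding.
At p = 279: qd = 2343 - 2·279 = 1785 and qs = 6·279 - 937 = 737.
Quantity traded falls to 737. At q = 737 the demand price is (2343 - 737)/2 = 803 and the supply price is (937 + 737)/6 = 279.
Deadweight loss = ½ · (803 - 279) · (1523 - 737) = ½ · 524 · 786 = 205932.

205932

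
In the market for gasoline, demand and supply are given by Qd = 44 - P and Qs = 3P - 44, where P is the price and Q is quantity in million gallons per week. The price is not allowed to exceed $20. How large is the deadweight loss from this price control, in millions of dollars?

24

Setting quantity demanded equal to quantity supplied, 44 - P = 3P - 44, gives P* = 22 and Q* = 22.
Because the ceiling (20) lies below the market-clearing price, it is binding.
At P = 20: Qd = 44 - 20 = 24 and Qs = 3·20 - 44 = 16.
Quantity traded falls to 16. At Q = 16 the demand price is 44 - 16 = 28 and the supply price is (44 + 16)/3 = 20.
Deadweight loss = ½ · (28 - 20) · (22 - 16) = ½ · 8 · 6 = 24.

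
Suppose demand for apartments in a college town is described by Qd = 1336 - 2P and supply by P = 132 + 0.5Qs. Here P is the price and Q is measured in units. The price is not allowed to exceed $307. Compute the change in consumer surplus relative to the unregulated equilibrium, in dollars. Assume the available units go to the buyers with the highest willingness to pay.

Rearranging supply gives Qs = 2P - 264. Setting quantity demanded equal to quantity supplied, 1336 - 2P = 2P - 264, gives P* = 400 and Q* = 536.
Because the ceiling (307) lies below the market-clearing price, it is binding.
At P = 307: Qd = 1336 - 2·307 = 722 and Qs = 2·307 - 264 = 350.
Consumer surplus without the control is ½ · (668 - 400) · 536 = 71824.
With the ceiling, 350 units are sold at 307 (assume they go to the highest-value buyers). The demand price at Q = 350 is 493, so CS = ½ · [(668 - 307) + (493 - 307)] · 350 = 95725.
Change in consumer surplus = 95725 - 71824 = 23901.

23901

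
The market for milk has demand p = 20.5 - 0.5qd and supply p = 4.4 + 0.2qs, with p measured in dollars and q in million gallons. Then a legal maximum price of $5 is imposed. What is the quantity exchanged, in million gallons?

3

Rearranging demand gives qd = 41 - 2p; rearranging supply gives qs = 5p - 22. Equilibrium: 41 - 2p = 5p - 22, so 63 = 7p and p* = 9, q* = 23.
Because the ceiling (5) lies below the market-clearing price, it is binding.
At p = 5: qd = 41 - 2·5 = 31 and qs = 5·5 - 22 = 3.
The quantity actually transacted is the short side, supply: 3.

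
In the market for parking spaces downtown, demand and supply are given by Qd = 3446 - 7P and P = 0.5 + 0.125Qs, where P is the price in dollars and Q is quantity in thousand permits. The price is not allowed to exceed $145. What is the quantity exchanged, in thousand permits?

1156

Rearranging supply gives Qs = 8P - 4. Equilibrium: 3446 - 7P = 8P - 4, so 3450 = 15P and P* = 230, Q* = 1836.
Because the ceiling (145) lies below the market-clearing price, it is binding.
At P = 145: Qd = 3446 - 7·145 = 2431 and Qs = 8·145 - 4 = 1156.
The quantity actually transacted is the short side, supply: 1156.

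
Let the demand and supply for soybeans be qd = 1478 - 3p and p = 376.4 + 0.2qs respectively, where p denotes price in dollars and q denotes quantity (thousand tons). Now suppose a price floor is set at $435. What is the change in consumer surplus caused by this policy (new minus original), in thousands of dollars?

Rearranging supply gives qs = 5p - 1882. In a free market, 1478 - 3p = 5p - 1882 gives the equilibrium p* = 420, q* = 218.
The floor of 435 is above the equilibrium price 420, so it binds.
At p = 435: qd = 1478 - 3·435 = 173 and qs = 5·435 - 1882 = 293.
Consumer surplus without the control is ½ · (1478/3 - 420) · 218 = 23762/3.
With the floor, consumers buy 173 units at 435, so CS = ½ · (1478/3 - 435) · 173 = 29929/6.
Change in consumer surplus = 29929/6 - 23762/3 = -2932.5.

-2932.5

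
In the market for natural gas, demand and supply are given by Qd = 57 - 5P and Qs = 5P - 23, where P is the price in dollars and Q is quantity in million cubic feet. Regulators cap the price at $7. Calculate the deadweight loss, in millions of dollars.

5

Setting quantity demanded equal to quantity supplied, 57 - 5P = 5P - 23, gives P* = 8 and Q* = 17.
Because the ceiling (7) lies below the market-clearing price, it is binding.
At P = 7: Qd = 57 - 5·7 = 22 and Qs = 5·7 - 23 = 12.
Quantity traded falls to 12. At Q = 12 the demand price is (57 - 12)/5 = 9 and the supply price is (23 + 12)/5 = 7.
Deadweight loss = ½ · (9 - 7) · (17 - 12) = ½ · 2 · 5 = 5.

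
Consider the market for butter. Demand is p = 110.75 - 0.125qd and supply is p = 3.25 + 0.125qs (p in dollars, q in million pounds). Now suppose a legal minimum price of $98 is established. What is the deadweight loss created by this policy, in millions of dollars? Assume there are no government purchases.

Rearranging demand gives qd = 886 - 8p; rearranging supply gives qs = 8p - 26. Without the control the market clears where 886 - 8p = 8p - 26, i.e. p* = 57 and q* = 430.
Because the floor (98) lies above the market-clearing price, it is binding.
At p = 98: qd = 886 - 8·98 = 102 and qs = 8·98 - 26 = 758.
Quantity traded falls to 102. At q = 102 the demand price is (886 - 102)/8 = 98 and the supply price is (26 + 102)/8 = 16.
Deadweight loss = ½ · (98 - 16) · (430 - 102) = ½ · 82 · 328 = 13448.

13448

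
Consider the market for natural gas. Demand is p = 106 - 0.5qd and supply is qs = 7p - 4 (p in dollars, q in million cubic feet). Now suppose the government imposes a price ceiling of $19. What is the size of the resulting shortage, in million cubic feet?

45

Rearranging demand gives qd = 212 - 2p. Setting quantity demanded equal to quantity supplied, 212 - 2p = 7p - 4, gives p* = 24 and q* = 164.
The ceiling of 19 is below the equilibrium price 24, so it binds.
At p = 19: qd = 212 - 2·19 = 174 and qs = 7·19 - 4 = 129.
Shortage = qd - qs = 174 - 129 = 45.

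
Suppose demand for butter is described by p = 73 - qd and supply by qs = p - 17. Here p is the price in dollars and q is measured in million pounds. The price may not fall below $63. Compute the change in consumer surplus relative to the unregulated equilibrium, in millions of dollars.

-342

Rearranging demand gives qd = 73 - p. Equilibrium: 73 - p = p - 17, so 90 = 2p and p* = 45, q* = 28.
Since 63 > 45, the floor is binding.
At p = 63: qd = 73 - 63 = 10 and qs = 63 - 17 = 46.
Consumer surplus without the control is ½ · (73 - 45) · 28 = 392.
With the floor, consumers buy 10 units at 63, so CS = ½ · (73 - 63) · 10 = 50.
Change in consumer surplus = 50 - 392 = -342.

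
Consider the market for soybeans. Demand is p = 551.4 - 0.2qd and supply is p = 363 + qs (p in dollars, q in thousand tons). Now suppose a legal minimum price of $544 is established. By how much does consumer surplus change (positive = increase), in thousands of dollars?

Rearranging demand gives qd = 2757 - 5p; rearranging supply gives qs = p - 363. Without the control the market clears where 2757 - 5p = p - 363, i.e. p* = 520 and q* = 157.
The floor of 544 is above the equilibrium price 520, so it binds.
At p = 544: qd = 2757 - 5·544 = 37 and qs = 544 - 363 = 181.
Consumer surplus without the control is ½ · (551.4 - 520) · 157 = 2464.9.
With the floor, consumers buy 37 units at 544, so CS = ½ · (551.4 - 544) · 37 = 136.9.
Change in consumer surplus = 136.9 - 2464.9 = -2328.

-2328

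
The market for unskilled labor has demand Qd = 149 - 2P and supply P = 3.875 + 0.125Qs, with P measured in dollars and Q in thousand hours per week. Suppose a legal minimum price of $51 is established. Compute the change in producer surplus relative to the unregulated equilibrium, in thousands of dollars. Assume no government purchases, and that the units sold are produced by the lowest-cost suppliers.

1278.75

Rearranging supply gives Qs = 8P - 31. Setting quantity demanded equal to quantity supplied, 149 - 2P = 8P - 31, gives P* = 18 and Q* = 113.
The floor of 51 is above the equilibrium price 18, so it binds.
At P = 51: Qd = 149 - 2·51 = 47 and Qs = 8·51 - 31 = 377.
Producer surplus without the control is ½ · (18 - 3.875) · 113 = 798.0625.
With the floor, 47 units are sold at 51. The supply price at Q = 47 is 9.75, so PS = ½ · [(51 - 3.875) + (51 - 9.75)] · 47 = 2076.8125.
Change in producer surplus = 2076.8125 - 798.0625 = 1278.75.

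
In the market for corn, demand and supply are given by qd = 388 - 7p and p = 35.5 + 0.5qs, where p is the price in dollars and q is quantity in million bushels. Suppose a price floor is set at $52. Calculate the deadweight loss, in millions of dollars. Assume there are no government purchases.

15.75

Rearranging supply gives qs = 2p - 71. Equilibrium: 388 - 7p = 2p - 71, so 459 = 9p and p* = 51, q* = 31.
Because the floor (52) lies above the market-clearing price, it is binding.
At p = 52: qd = 388 - 7·52 = 24 and qs = 2·52 - 71 = 33.
Quantity traded falls to 24. At q = 24 the demand price is (388 - 24)/7 = 52 and the supply price is (71 + 24)/2 = 47.5.
Deadweight loss = ½ · (52 - 47.5) · (31 - 24) = ½ · 4.5 · 7 = 15.75.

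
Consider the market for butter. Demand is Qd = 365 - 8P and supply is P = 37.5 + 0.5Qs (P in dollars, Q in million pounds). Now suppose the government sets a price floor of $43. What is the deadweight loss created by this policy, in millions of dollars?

Rearranging supply gives Qs = 2P - 75. Setting quantity demanded equal to quantity supplied, 365 - 8P = 2P - 75, gives P* = 44 and Q* = 13.
The floor of 43 is below the equilibrium price 44, so it is not binding; the market clears at P* = 44, Q* = 13.
Since the control does not bind, no trades are prevented and deadweight loss is zero.

0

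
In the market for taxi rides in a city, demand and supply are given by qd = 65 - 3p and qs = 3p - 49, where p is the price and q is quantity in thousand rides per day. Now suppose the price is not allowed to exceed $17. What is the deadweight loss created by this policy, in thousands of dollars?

12

Equilibrium: 65 - 3p = 3p - 49, so 114 = 6p and p* = 19, q* = 8.
The ceiling of 17 is below the equilibrium price 19, so it binds.
At p = 17: qd = 65 - 3·17 = 14 and qs = 3·17 - 49 = 2.
Quantity traded falls to 2. At q = 2 the demand price is (65 - 2)/3 = 21 and the supply price is (49 + 2)/3 = 17.
Deadweight loss = ½ · (21 - 17) · (8 - 2) = ½ · 4 · 6 = 12.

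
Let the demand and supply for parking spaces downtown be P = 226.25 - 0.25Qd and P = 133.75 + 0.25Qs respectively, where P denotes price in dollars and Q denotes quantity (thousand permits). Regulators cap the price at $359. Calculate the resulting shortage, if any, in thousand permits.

0

Rearranging demand gives Qd = 905 - 4P; rearranging supply gives Qs = 4P - 535. Equilibrium: 905 - 4P = 4P - 535, so 1440 = 8P and P* = 180, Q* = 185.
The ceiling of 359 is above the equilibrium price 180, so it is not binding; the market clears at P* = 180, Q* = 185.
Since the control does not bind, there is no shortage.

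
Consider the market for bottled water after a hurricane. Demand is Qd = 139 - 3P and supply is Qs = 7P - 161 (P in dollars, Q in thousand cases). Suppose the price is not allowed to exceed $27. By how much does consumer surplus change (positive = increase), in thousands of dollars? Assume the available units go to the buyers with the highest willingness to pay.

Equilibrium: 139 - 3P = 7P - 161, so 300 = 10P and P* = 30, Q* = 49.
Since 27 < 30, the ceiling is binding.
At P = 27: Qd = 139 - 3·27 = 58 and Qs = 7·27 - 161 = 28.
Consumer surplus without the control is ½ · (139/3 - 30) · 49 = 2401/6.
With the ceiling, 28 units are sold at 27 (assume they go to the highest-value buyers). The demand price at Q = 28 is 37, so CS = ½ · [(139/3 - 27) + (37 - 27)] · 28 = 1232/3.
Change in consumer surplus = 1232/3 - 2401/6 = 10.5.

10.5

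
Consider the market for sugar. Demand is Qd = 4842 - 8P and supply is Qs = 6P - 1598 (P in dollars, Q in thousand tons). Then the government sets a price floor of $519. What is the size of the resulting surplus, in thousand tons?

826

Without the control the market clears where 4842 - 8P = 6P - 1598, i.e. P* = 460 and Q* = 1162.
Since 519 > 460, the floor is binding.
At P = 519: Qd = 4842 - 8·519 = 690 and Qs = 6·519 - 1598 = 1516.
Surplus = Qs - Qd = 1516 - 690 = 826.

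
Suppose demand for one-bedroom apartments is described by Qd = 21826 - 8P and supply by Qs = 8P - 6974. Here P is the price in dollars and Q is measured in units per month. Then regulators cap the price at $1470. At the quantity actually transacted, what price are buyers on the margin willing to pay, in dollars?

2130

Setting quantity demanded equal to quantity supplied, 21826 - 8P = 8P - 6974, gives P* = 1800 and Q* = 7426.
Because the ceiling (1470) lies below the market-clearing price, it is binding.
At P = 1470: Qd = 21826 - 8·1470 = 10066 and Qs = 8·1470 - 6974 = 4786.
Only 4786 units reach the market. On the demand curve, the marginal buyer's willingness to pay at Q = 4786 is (21826 - 4786)/8 = 2130.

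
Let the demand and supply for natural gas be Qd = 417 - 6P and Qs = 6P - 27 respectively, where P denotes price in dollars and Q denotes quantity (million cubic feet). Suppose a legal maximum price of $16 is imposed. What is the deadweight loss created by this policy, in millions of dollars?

Equilibrium: 417 - 6P = 6P - 27, so 444 = 12P and P* = 37, Q* = 195.
The ceiling of 16 is below the equilibrium price 37, so it binds.
At P = 16: Qd = 417 - 6·16 = 321 and Qs = 6·16 - 27 = 69.
Quantity traded falls to 69. At Q = 69 the demand price is (417 - 69)/6 = 58 and the supply price is (27 + 69)/6 = 16.
Deadweight loss = ½ · (58 - 16) · (195 - 69) = ½ · 42 · 126 = 2646.

2646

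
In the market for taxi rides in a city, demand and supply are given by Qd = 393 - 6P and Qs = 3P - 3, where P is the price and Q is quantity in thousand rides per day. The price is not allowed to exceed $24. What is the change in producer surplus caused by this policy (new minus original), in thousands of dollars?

-1980

In a free market, 393 - 6P = 3P - 3 gives the equilibrium P* = 44, Q* = 129.
Because the ceiling (24) lies below the market-clearing price, it is binding.
At P = 24: Qd = 393 - 6·24 = 249 and Qs = 3·24 - 3 = 69.
Producer surplus without the control is ½ · (44 - 1) · 129 = 2773.5.
With the ceiling, producers sell 69 units at 24, so PS = ½ · (24 - 1) · 69 = 793.5.
Change in producer surplus = 793.5 - 2773.5 = -1980.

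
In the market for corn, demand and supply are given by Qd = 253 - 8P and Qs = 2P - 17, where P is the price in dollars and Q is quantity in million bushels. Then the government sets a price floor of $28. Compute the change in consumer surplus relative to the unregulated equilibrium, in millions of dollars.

Equilibrium: 253 - 8P = 2P - 17, so 270 = 10P and P* = 27, Q* = 37.
The floor of 28 is above the equilibrium price 27, so it binds.
At P = 28: Qd = 253 - 8·28 = 29 and Qs = 2·28 - 17 = 39.
Consumer surplus without the control is ½ · (31.625 - 27) · 37 = 85.5625.
With the floor, consumers buy 29 units at 28, so CS = ½ · (31.625 - 28) · 29 = 52.5625.
Change in consumer surplus = 52.5625 - 85.5625 = -33.

-33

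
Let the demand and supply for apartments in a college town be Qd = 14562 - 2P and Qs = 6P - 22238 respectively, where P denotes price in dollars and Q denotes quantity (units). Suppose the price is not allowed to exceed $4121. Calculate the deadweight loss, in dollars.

Without the control the market clears where 14562 - 2P = 6P - 22238, i.e. P* = 4600 and Q* = 5362.
Because the ceiling (4121) lies below the market-clearing price, it is binding.
At P = 4121: Qd = 14562 - 2·4121 = 6320 and Qs = 6·4121 - 22238 = 2488.
Quantity traded falls to 2488. At Q = 2488 the demand price is (14562 - 2488)/2 = 6037 and the supply price is (22238 + 2488)/6 = 4121.
Deadweight loss = ½ · (6037 - 4121) · (5362 - 2488) = ½ · 1916 · 2874 = 2753292.

2753292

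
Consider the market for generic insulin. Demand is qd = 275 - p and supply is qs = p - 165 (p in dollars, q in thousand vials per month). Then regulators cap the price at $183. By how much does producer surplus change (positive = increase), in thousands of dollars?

In a free market, 275 - p = p - 165 gives the equilibrium p* = 220, q* = 55.
Because the ceiling (183) lies below the market-clearing price, it is binding.
At p = 183: qd = 275 - 183 = 92 and qs = 183 - 165 = 18.
Producer surplus without the control is ½ · (220 - 165) · 55 = 1512.5.
With the ceiling, producers sell 18 units at 183, so PS = ½ · (183 - 165) · 18 = 162.
Change in producer surplus = 162 - 1512.5 = -1350.5.

-1350.5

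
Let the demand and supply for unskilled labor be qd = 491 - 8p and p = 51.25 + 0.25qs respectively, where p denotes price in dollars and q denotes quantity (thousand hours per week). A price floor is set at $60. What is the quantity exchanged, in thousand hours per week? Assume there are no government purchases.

Rearranging supply gives qs = 4p - 205. Setting quantity demanded equal to quantity supplied, 491 - 8p = 4p - 205, gives p* = 58 and q* = 27.
Because the floor (60) lies above the market-clearing price, it is binding.
At p = 60: qd = 491 - 8·60 = 11 and qs = 4·60 - 205 = 35.
The quantity actually transacted is the short side, demand: 11.

11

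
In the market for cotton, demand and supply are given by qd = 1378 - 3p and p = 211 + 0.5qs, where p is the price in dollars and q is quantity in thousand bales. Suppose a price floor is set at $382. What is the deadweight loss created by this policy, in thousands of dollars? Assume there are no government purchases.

1815

Rearranging supply gives qs = 2p - 422. Equilibrium: 1378 - 3p = 2p - 422, so 1800 = 5p and p* = 360, q* = 298.
The floor of 382 is above the equilibrium price 360, so it binds.
At p = 382: qd = 1378 - 3·382 = 232 and qs = 2·382 - 422 = 342.
Quantity traded falls to 232. At q = 232 the demand price is (1378 - 232)/3 = 382 and the supply price is (422 + 232)/2 = 327.
Deadweight loss = ½ · (382 - 327) · (298 - 232) = ½ · 55 · 66 = 1815.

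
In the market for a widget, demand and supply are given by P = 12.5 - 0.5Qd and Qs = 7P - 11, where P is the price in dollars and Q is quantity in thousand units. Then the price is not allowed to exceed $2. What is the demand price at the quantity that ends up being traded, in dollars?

11

Rearranging demand gives Qd = 25 - 2P. Equilibrium: 25 - 2P = 7P - 11, so 36 = 9P and P* = 4, Q* = 17.
Because the ceiling (2) lies below the market-clearing price, it is binding.
At P = 2: Qd = 25 - 2·2 = 21 and Qs = 7·2 - 11 = 3.
Only 3 units reach the market. On the demand curve, the marginal buyer's willingness to pay at Q = 3 is (25 - 3)/2 = 11.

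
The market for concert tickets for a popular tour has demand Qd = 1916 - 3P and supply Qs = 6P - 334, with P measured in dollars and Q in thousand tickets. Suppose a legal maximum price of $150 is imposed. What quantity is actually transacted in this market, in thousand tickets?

Without the control the market clears where 1916 - 3P = 6P - 334, i.e. P* = 250 and Q* = 1166.
The ceiling of 150 is below the equilibrium price 250, so it binds.
At P = 150: Qd = 1916 - 3·150 = 1466 and Qs = 6·150 - 334 = 566.
The quantity actually transacted is the short side, supply: 566.

566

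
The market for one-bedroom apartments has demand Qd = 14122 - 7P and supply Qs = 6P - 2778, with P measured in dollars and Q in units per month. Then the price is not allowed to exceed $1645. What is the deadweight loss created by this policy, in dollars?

Setting quantity demanded equal to quantity supplied, 14122 - 7P = 6P - 2778, gives P* = 1300 and Q* = 5022.
The ceiling of 1645 is above the equilibrium price 1300, so it is not binding; the market clears at P* = 1300, Q* = 5022.
Since the control does not bind, no trades are prevented and deadweight loss is zero.

0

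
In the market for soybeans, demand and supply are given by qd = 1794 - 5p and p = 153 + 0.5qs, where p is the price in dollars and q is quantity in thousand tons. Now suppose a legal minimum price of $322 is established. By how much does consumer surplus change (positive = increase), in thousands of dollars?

Rearranging supply gives qs = 2p - 306. In a free market, 1794 - 5p = 2p - 306 gives the equilibrium p* = 300, q* = 294.
The floor of 322 is above the equilibrium price 300, so it binds.
At p = 322: qd = 1794 - 5·322 = 184 and qs = 2·322 - 306 = 338.
Consumer surplus without the control is ½ · (358.8 - 300) · 294 = 8643.6.
With the floor, consumers buy 184 units at 322, so CS = ½ · (358.8 - 322) · 184 = 3385.6.
Change in consumer surplus = 3385.6 - 8643.6 = -5258.

-5258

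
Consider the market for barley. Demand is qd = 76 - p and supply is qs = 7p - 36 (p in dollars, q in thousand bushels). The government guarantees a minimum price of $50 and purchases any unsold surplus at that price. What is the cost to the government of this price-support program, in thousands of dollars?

14400

In a free market, 76 - p = 7p - 36 gives the equilibrium p* = 14, q* = 62.
Because the floor (50) lies above the market-clearing price, it is binding.
At p = 50: qd = 76 - 50 = 26 and qs = 7·50 - 36 = 314.
Surplus = qs - qd = 288.
Government expenditure = surplus × support price = 288 × 50 = 14400.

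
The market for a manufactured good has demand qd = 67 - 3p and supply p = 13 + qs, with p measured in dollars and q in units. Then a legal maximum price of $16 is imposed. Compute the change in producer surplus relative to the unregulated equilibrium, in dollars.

-20

Rearranging supply gives qs = p - 13. Without the control the market clears where 67 - 3p = p - 13, i.e. p* = 20 and q* = 7.
Since 16 < 20, the ceiling is binding.
At p = 16: qd = 67 - 3·16 = 19 and qs = 16 - 13 = 3.
Producer surplus without the control is ½ · (20 - 13) · 7 = 24.5.
With the ceiling, producers sell 3 units at 16, so PS = ½ · (16 - 13) · 3 = 4.5.
Change in producer surplus = 4.5 - 24.5 = -20.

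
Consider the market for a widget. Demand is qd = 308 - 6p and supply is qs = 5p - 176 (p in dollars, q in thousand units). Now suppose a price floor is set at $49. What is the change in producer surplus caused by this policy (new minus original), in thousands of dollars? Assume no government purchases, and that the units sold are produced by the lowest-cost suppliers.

-20

Without the control the market clears where 308 - 6p = 5p - 176, i.e. p* = 44 and q* = 44.
The floor of 49 is above the equilibrium price 44, so it binds.
At p = 49: qd = 308 - 6·49 = 14 and qs = 5·49 - 176 = 69.
Producer surplus without the control is ½ · (44 - 35.2) · 44 = 193.6.
With the floor, 14 units are sold at 49. The supply price at q = 14 is 38, so PS = ½ · [(49 - 35.2) + (49 - 38)] · 14 = 173.6.
Change in producer surplus = 173.6 - 193.6 = -20.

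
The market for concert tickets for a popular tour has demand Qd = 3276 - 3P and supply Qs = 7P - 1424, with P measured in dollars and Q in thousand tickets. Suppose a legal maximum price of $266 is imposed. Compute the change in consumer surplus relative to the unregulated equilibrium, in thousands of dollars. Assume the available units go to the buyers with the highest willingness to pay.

Setting quantity demanded equal to quantity supplied, 3276 - 3P = 7P - 1424, gives P* = 470 and Q* = 1866.
Because the ceiling (266) lies below the market-clearing price, it is binding.
At P = 266: Qd = 3276 - 3·266 = 2478 and Qs = 7·266 - 1424 = 438.
Consumer surplus without the control is ½ · (1092 - 470) · 1866 = 580326.
With the ceiling, 438 units are sold at 266 (assume they go to the highest-value buyers). The demand price at Q = 438 is 946, so CS = ½ · [(1092 - 266) + (946 - 266)] · 438 = 329814.
Change in consumer surplus = 329814 - 580326 = -250512.

-250512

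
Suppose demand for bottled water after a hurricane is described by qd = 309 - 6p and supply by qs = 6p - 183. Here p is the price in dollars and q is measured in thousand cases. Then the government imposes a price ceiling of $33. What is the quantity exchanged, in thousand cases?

15

In a free market, 309 - 6p = 6p - 183 gives the equilibrium p* = 41, q* = 63.
Because the ceiling (33) lies below the market-clearing price, it is binding.
At p = 33: qd = 309 - 6·33 = 111 and qs = 6·33 - 183 = 15.
The quantity actually transacted is the short side, supply: 15.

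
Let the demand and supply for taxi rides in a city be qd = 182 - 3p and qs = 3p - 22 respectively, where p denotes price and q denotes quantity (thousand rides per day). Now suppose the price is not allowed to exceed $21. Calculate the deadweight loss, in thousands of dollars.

507

In a free market, 182 - 3p = 3p - 22 gives the equilibrium p* = 34, q* = 80.
Because the ceiling (21) lies below the market-clearing price, it is binding.
At p = 21: qd = 182 - 3·21 = 119 and qs = 3·21 - 22 = 41.
Quantity traded falls to 41. At q = 41 the demand price is (182 - 41)/3 = 47 and the supply price is (22 + 41)/3 = 21.
Deadweight loss = ½ · (47 - 21) · (80 - 41) = ½ · 26 · 39 = 507.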